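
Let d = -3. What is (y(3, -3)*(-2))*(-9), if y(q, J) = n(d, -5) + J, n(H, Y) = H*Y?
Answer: 216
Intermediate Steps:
y(q, J) = 15 + J (y(q, J) = -3*(-5) + J = 15 + J)
(y(3, -3)*(-2))*(-9) = ((15 - 3)*(-2))*(-9) = (12*(-2))*(-9) = -24*(-9) = 216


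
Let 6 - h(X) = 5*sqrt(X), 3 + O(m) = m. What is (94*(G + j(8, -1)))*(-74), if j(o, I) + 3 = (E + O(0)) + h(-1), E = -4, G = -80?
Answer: 584304 + 34780*I ≈ 5.843e+5 + 34780.0*I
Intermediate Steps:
O(m) = -3 + m
h(X) = 6 - 5*sqrt(X)
j(o, I) = -4 - 5*I (j(o, I) = -3 + ((-4 + (-3 + 0)) + (6 - 5*I)) = -3 + ((-4 - 3) + (6 - 5*I)) = -3 + (-7 + (6 - 5*I)) = -3 + (-1 - 5*I) = -4 - 5*I)
(94*(G + j(8, -1)))*(-74) = (94*(-80 + (-4 - 5*I)))*(-74) = (94*(-84 - 5*I))*(-74) = (-7896 - 470*I)*(-74) = 584304 + 34780*I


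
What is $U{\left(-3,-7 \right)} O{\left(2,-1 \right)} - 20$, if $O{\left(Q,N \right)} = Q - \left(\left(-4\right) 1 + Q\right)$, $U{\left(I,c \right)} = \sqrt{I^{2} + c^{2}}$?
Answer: $-20 + 4 \sqrt{58} \approx 10.463$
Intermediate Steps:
$O{\left(Q,N \right)} = 4$ ($O{\left(Q,N \right)} = Q - \left(-4 + Q\right) = 4$)
$U{\left(-3,-7 \right)} O{\left(2,-1 \right)} - 20 = \sqrt{\left(-3\right)^{2} + \left(-7\right)^{2}} \cdot 4 - 20 = \sqrt{9 + 49} \cdot 4 - 20 = \sqrt{58} \cdot 4 - 20 = 4 \sqrt{58} - 20 = -20 + 4 \sqrt{58}$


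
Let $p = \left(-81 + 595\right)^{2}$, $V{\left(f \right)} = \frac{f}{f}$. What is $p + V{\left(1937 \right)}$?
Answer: $264197$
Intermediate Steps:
$V{\left(f \right)} = 1$
$p = 264196$ ($p = 514^{2} = 264196$)
$p + V{\left(1937 \right)} = 264196 + 1 = 264197$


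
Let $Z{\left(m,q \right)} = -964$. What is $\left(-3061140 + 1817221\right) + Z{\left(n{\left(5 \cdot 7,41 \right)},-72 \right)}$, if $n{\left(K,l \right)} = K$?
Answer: $-1244883$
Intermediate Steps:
$\left(-3061140 + 1817221\right) + Z{\left(n{\left(5 \cdot 7,41 \right)},-72 \right)} = \left(-3061140 + 1817221\right) - 964 = -1243919 - 964 = -1244883$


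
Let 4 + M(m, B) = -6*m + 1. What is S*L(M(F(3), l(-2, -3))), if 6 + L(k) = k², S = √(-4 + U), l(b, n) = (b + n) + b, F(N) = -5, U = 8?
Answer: 1446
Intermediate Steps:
l(b, n) = n + 2*b
M(m, B) = -3 - 6*m (M(m, B) = -4 + (-6*m + 1) = -4 + (1 - 6*m) = -3 - 6*m)
S = 2 (S = √(-4 + 8) = √4 = 2)
L(k) = -6 + k²
S*L(M(F(3), l(-2, -3))) = 2*(-6 + (-3 - 6*(-5))²) = 2*(-6 + (-3 + 30)²) = 2*(-6 + 27²) = 2*(-6 + 729) = 2*723 = 1446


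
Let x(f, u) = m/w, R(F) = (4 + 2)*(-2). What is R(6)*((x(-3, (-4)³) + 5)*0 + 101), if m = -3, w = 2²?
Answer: -1212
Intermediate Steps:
w = 4
R(F) = -12 (R(F) = 6*(-2) = -12)
x(f, u) = -¾ (x(f, u) = -3/4 = -3*¼ = -¾)
R(6)*((x(-3, (-4)³) + 5)*0 + 101) = -12*((-¾ + 5)*0 + 101) = -12*((17/4)*0 + 101) = -12*(0 + 101) = -12*101 = -1212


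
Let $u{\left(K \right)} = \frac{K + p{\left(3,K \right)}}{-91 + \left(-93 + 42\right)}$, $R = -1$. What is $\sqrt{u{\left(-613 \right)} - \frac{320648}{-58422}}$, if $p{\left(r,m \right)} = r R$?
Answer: $\frac{2 \sqrt{10566929047038}}{2073981} \approx 3.1347$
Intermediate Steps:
$p{\left(r,m \right)} = - r$ ($p{\left(r,m \right)} = r \left(-1\right) = - r$)
$u{\left(K \right)} = \frac{3}{142} - \frac{K}{142}$ ($u{\left(K \right)} = \frac{K - 3}{-91 + \left(-93 + 42\right)} = \frac{K - 3}{-91 - 51} = \frac{-3 + K}{-142} = \left(-3 + K\right) \left(- \frac{1}{142}\right) = \frac{3}{142} - \frac{K}{142}$)
$\sqrt{u{\left(-613 \right)} - \frac{320648}{-58422}} = \sqrt{\left(\frac{3}{142} - - \frac{613}{142}\right) - \frac{320648}{-58422}} = \sqrt{\left(\frac{3}{142} + \frac{613}{142}\right) - - \frac{160324}{29211}} = \sqrt{\frac{308}{71} + \frac{160324}{29211}} = \sqrt{\frac{20379992}{2073981}} = \frac{2 \sqrt{10566929047038}}{2073981}$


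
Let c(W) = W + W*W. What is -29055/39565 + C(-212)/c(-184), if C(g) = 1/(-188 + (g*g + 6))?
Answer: -8758490649991/11926679844432 ≈ -0.73436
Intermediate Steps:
C(g) = 1/(-182 + g²) (C(g) = 1/(-188 + (g² + 6)) = 1/(-188 + (6 + g²)) = 1/(-182 + g²))
c(W) = W + W²
-29055/39565 + C(-212)/c(-184) = -29055/39565 + 1/((-182 + (-212)²)*((-184*(1 - 184)))) = -29055*1/39565 + 1/((-182 + 44944)*((-184*(-183)))) = -5811/7913 + 1/(44762*33672) = -5811/7913 + (1/44762)*(1/33672) = -5811/7913 + 1/1507226064 = -8758490649991/11926679844432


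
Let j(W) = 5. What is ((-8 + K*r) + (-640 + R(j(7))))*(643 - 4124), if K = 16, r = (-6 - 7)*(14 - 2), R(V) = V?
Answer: 10926859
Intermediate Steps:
r = -156 (r = -13*12 = -156)
((-8 + K*r) + (-640 + R(j(7))))*(643 - 4124) = ((-8 + 16*(-156)) + (-640 + 5))*(643 - 4124) = ((-8 - 2496) - 635)*(-3481) = (-2504 - 635)*(-3481) = -3139*(-3481) = 10926859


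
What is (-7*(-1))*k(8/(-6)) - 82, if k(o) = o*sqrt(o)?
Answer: -82 - 56*I*sqrt(3)/9 ≈ -82.0 - 10.777*I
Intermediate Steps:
k(o) = o**(3/2)
(-7*(-1))*k(8/(-6)) - 82 = (-7*(-1))*(8/(-6))**(3/2) - 82 = 7*(8*(-1/6))**(3/2) - 82 = 7*(-4/3)**(3/2) - 82 = 7*(-8*I*sqrt(3)/9) - 82 = -56*I*sqrt(3)/9 - 82 = -82 - 56*I*sqrt(3)/9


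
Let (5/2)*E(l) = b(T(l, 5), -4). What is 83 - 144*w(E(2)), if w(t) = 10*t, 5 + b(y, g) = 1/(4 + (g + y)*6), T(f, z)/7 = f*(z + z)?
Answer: 607271/205 ≈ 2962.3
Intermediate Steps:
T(f, z) = 14*f*z (T(f, z) = 7*(f*(z + z)) = 7*(f*(2*z)) = 7*(2*f*z) = 14*f*z)
b(y, g) = -5 + 1/(4 + 6*g + 6*y) (b(y, g) = -5 + 1/(4 + (g + y)*6) = -5 + 1/(4 + (6*g + 6*y)) = -5 + 1/(4 + 6*g + 6*y))
E(l) = (101 - 2100*l)/(5*(-10 + 210*l)) (E(l) = 2*((-19 - 30*(-4) - 420*l*5)/(2*(2 + 3*(-4) + 3*(14*l*5))))/5 = 2*((-19 + 120 - 2100*l)/(2*(2 - 12 + 3*(70*l))))/5 = 2*((-19 + 120 - 2100*l)/(2*(2 - 12 + 210*l)))/5 = 2*((101 - 2100*l)/(2*(-10 + 210*l)))/5 = (101 - 2100*l)/(5*(-10 + 210*l)))
83 - 144*w(E(2)) = 83 - 1440*(101 - 2100*2)/(50*(-1 + 21*2)) = 83 - 1440*(101 - 4200)/(50*(-1 + 42)) = 83 - 1440*(1/50)*(-4099)/41 = 83 - 1440*(1/50)*(1/41)*(-4099) = 83 - 1440*(-4099)/2050 = 83 - 144*(-4099/205) = 83 + 590256/205 = 607271/205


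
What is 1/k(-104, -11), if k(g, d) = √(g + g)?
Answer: -I*√13/52 ≈ -0.069337*I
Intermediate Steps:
k(g, d) = √2*√g (k(g, d) = √(2*g) = √2*√g)
1/k(-104, -11) = 1/(√2*√(-104)) = 1/(√2*(2*I*√26)) = 1/(4*I*√13) = -I*√13/52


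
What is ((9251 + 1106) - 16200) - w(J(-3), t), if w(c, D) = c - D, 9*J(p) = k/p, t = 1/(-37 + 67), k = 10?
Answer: -1577501/270 ≈ -5842.6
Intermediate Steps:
t = 1/30 ≈ 0.033333
J(p) = 10/(9*p) (J(p) = (10/p)/9 = 10/(9*p))
((9251 + 1106) - 16200) - w(J(-3), t) = ((9251 + 1106) - 16200) - ((10/9)/(-3) - 1*1/30) = (10357 - 16200) - ((10/9)*(-⅓) - 1/30) = -5843 - (-10/27 - 1/30) = -5843 - 1*(-109/270) = -5843 + 109/270 = -1577501/270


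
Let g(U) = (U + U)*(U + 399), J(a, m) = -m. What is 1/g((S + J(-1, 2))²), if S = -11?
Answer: 1/191984 ≈ 5.2088e-6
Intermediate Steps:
g(U) = 2*U*(399 + U) (g(U) = (2*U)*(399 + U) = 2*U*(399 + U))
1/g((S + J(-1, 2))²) = 1/(2*(-11 - 1*2)²*(399 + (-11 - 1*2)²)) = 1/(2*(-11 - 2)²*(399 + (-11 - 2)²)) = 1/(2*(-13)²*(399 + (-13)²)) = 1/(2*169*(399 + 169)) = 1/(2*169*568) = 1/191984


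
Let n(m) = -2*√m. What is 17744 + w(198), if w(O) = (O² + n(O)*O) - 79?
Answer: 56869 - 1188*√22 ≈ 51297.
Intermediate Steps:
w(O) = -79 + O² - 2*O^(3/2) (w(O) = (O² + (-2*√O)*O) - 79 = (O² - 2*O^(3/2)) - 79 = -79 + O² - 2*O^(3/2))
17744 + w(198) = 17744 + (-79 + 198² - 1188*√22) = 17744 + (-79 + 39204 - 1188*√22) = 17744 + (39125 - 1188*√22) = 56869 - 1188*√22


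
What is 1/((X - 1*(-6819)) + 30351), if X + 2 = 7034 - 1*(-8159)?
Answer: 1/52361 ≈ 1.9098e-5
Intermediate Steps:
X = 15191 (X = -2 + (7034 - 1*(-8159)) = -2 + (7034 + 8159) = -2 + 15193 = 15191)
1/((X - 1*(-6819)) + 30351) = 1/((15191 - 1*(-6819)) + 30351) = 1/((15191 + 6819) + 30351) = 1/(22010 + 30351) = 1/52361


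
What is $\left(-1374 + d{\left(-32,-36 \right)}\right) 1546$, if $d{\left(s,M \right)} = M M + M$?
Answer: $-176244$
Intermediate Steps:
$d{\left(s,M \right)} = M + M^{2}$ ($d{\left(s,M \right)} = M^{2} + M = M + M^{2}$)
$\left(-1374 + d{\left(-32,-36 \right)}\right) 1546 = \left(-1374 - 36 \left(1 - 36\right)\right) 1546 = \left(-1374 - -1260\right) 1546 = \left(-1374 + 1260\right) 1546 = \left(-114\right) 1546 = -176244$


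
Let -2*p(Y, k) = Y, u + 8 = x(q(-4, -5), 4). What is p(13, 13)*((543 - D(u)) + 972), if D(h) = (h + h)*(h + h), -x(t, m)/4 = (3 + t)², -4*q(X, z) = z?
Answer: 1260753/8 ≈ 1.5759e+5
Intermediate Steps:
q(X, z) = -z/4
x(t, m) = -4*(3 + t)²
u = -321/4 (u = -8 - 4*(3 - ¼*(-5))² = -8 - 4*(3 + 5/4)² = -8 - 4*(17/4)² = -8 - 4*289/16 = -8 - 289/4 = -321/4 ≈ -80.250)
p(Y, k) = -Y/2
D(h) = 4*h² (D(h) = (2*h)*(2*h) = 4*h²)
p(13, 13)*((543 - D(u)) + 972) = (-½*13)*((543 - 4*(-321/4)²) + 972) = -13*((543 - 4*103041/16) + 972)/2 = -13*((543 - 1*103041/4) + 972)/2 = -13*((543 - 103041/4) + 972)/2 = -13*(-100869/4 + 972)/2 = -13/2*(-96981/4) = 1260753/8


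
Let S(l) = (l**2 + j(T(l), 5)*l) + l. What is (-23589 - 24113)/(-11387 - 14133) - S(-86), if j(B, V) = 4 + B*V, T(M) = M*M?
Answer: 40491510491/12760 ≈ 3.1733e+6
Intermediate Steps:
T(M) = M**2
S(l) = l + l**2 + l*(4 + 5*l**2) (S(l) = (l**2 + (4 + l**2*5)*l) + l = (l**2 + (4 + 5*l**2)*l) + l = (l**2 + l*(4 + 5*l**2)) + l = l + l**2 + l*(4 + 5*l**2))
(-23589 - 24113)/(-11387 - 14133) - S(-86) = (-23589 - 24113)/(-11387 - 14133) - (-86)*(5 - 86 + 5*(-86)**2) = -47702/(-25520) - (-86)*(5 - 86 + 5*7396) = -47702*(-1/25520) - (-86)*(5 - 86 + 36980) = 23851/12760 - (-86)*36899 = 23851/12760 - 1*(-3173314) = 23851/12760 + 3173314 = 40491510491/12760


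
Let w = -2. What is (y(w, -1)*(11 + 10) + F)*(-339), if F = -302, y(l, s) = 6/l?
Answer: 123735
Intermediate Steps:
(y(w, -1)*(11 + 10) + F)*(-339) = ((6/(-2))*(11 + 10) - 302)*(-339) = ((6*(-½))*21 - 302)*(-339) = (-3*21 - 302)*(-339) = (-63 - 302)*(-339) = -365*(-339) = 123735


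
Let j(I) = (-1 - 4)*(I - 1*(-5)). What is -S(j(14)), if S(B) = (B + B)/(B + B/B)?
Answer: -95/47 ≈ -2.0213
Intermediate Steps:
j(I) = -25 - 5*I (j(I) = -5*(I + 5) = -5*(5 + I) = -25 - 5*I)
S(B) = 2*B/(1 + B) (S(B) = (2*B)/(B + 1) = (2*B)/(1 + B) = 2*B/(1 + B))
-S(j(14)) = -2*(-25 - 5*14)/(1 + (-25 - 5*14)) = -2*(-25 - 70)/(1 + (-25 - 70)) = -2*(-95)/(1 - 95) = -2*(-95)/(-94) = -2*(-95)*(-1)/94 = -1*95/47 = -95/47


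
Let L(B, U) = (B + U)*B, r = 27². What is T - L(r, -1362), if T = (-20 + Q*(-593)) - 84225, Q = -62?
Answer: 413978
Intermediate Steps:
r = 729
L(B, U) = B*(B + U)
T = -47479 (T = (-20 - 62*(-593)) - 84225 = (-20 + 36766) - 84225 = 36746 - 84225 = -47479)
T - L(r, -1362) = -47479 - 729*(729 - 1362) = -47479 - 729*(-633) = -47479 - 1*(-461457) = -47479 + 461457 = 413978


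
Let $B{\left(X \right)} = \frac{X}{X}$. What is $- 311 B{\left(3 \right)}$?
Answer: $-311$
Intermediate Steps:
$B{\left(X \right)} = 1$
$- 311 B{\left(3 \right)} = \left(-311\right) 1 = -311$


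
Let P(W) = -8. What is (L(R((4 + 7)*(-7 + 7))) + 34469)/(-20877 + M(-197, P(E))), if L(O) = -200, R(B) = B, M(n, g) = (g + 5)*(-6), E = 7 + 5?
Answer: -11423/6953 ≈ -1.6429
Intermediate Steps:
E = 12
M(n, g) = -30 - 6*g (M(n, g) = (5 + g)*(-6) = -30 - 6*g)
(L(R((4 + 7)*(-7 + 7))) + 34469)/(-20877 + M(-197, P(E))) = (-200 + 34469)/(-20877 + (-30 - 6*(-8))) = 34269/(-20877 + (-30 + 48)) = 34269/(-20877 + 18) = 34269/(-20859) = 34269*(-1/20859) = -11423/6953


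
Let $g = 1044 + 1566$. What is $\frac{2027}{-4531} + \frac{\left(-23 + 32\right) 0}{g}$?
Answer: $- \frac{2027}{4531} \approx -0.44736$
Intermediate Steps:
$g = 2610$
$\frac{2027}{-4531} + \frac{\left(-23 + 32\right) 0}{g} = \frac{2027}{-4531} + \frac{\left(-23 + 32\right) 0}{2610} = 2027 \left(- \frac{1}{4531}\right) + 9 \cdot 0 \cdot \frac{1}{2610} = - \frac{2027}{4531} + 0 \cdot \frac{1}{2610} = - \frac{2027}{4531} + 0 = - \frac{2027}{4531}$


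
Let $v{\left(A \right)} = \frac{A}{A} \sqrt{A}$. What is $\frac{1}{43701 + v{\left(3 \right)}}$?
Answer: $\frac{14567}{636592466} - \frac{\sqrt{3}}{1909777398} \approx 2.2882 \cdot 10^{-5}$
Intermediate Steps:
$v{\left(A \right)} = \sqrt{A}$ ($v{\left(A \right)} = 1 \sqrt{A} = \sqrt{A}$)
$\frac{1}{43701 + v{\left(3 \right)}} = \frac{1}{43701 + \sqrt{3}}$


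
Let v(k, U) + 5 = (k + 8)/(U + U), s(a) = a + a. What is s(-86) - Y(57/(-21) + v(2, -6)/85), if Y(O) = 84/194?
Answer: -16726/97 ≈ -172.43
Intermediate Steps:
s(a) = 2*a
v(k, U) = -5 + (8 + k)/(2*U) (v(k, U) = -5 + (k + 8)/(U + U) = -5 + (8 + k)/((2*U)) = -5 + (8 + k)*(1/(2*U)) = -5 + (8 + k)/(2*U))
Y(O) = 42/97 (Y(O) = 84*(1/194) = 42/97)
s(-86) - Y(57/(-21) + v(2, -6)/85) = 2*(-86) - 1*42/97 = -172 - 42/97 = -16726/97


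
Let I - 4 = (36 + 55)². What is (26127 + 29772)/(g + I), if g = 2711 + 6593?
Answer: 18633/5863 ≈ 3.1781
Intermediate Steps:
I = 8285 (I = 4 + (36 + 55)² = 4 + 91² = 4 + 8281 = 8285)
g = 9304
(26127 + 29772)/(g + I) = (26127 + 29772)/(9304 + 8285) = 55899/17589 = 55899*(1/17589) = 18633/5863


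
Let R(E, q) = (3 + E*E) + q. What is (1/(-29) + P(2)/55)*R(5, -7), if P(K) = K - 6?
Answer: -3591/1595 ≈ -2.2514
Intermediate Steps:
P(K) = -6 + K
R(E, q) = 3 + q + E**2 (R(E, q) = (3 + E**2) + q = 3 + q + E**2)
(1/(-29) + P(2)/55)*R(5, -7) = (1/(-29) + (-6 + 2)/55)*(3 - 7 + 5**2) = (1*(-1/29) - 4*1/55)*(3 - 7 + 25) = (-1/29 - 4/55)*21 = -171/1595*21 = -3591/1595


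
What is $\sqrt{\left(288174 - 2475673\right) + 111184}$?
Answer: $i \sqrt{2076315} \approx 1440.9 i$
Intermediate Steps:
$\sqrt{\left(288174 - 2475673\right) + 111184} = \sqrt{-2187499 + 111184} = \sqrt{-2076315} = i \sqrt{2076315}$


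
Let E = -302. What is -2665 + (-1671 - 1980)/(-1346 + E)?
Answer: -4388269/1648 ≈ -2662.8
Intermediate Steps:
-2665 + (-1671 - 1980)/(-1346 + E) = -2665 + (-1671 - 1980)/(-1346 - 302) = -2665 - 3651/(-1648) = -2665 - 3651*(-1/1648) = -2665 + 3651/1648 = -4388269/1648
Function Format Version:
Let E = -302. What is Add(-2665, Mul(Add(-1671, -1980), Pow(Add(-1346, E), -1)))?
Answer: Rational(-4388269, 1648) ≈ -2662.8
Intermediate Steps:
Add(-2665, Mul(Add(-1671, -1980), Pow(Add(-1346, E), -1))) = Add(-2665, Mul(Add(-1671, -1980), Pow(Add(-1346, -302), -1))) = Add(-2665, Mul(-3651, Pow(-1648, -1))) = Add(-2665, Mul(-3651, Rational(-1, 1648))) = Add(-2665, Rational(3651, 1648)) = Rational(-4388269, 1648)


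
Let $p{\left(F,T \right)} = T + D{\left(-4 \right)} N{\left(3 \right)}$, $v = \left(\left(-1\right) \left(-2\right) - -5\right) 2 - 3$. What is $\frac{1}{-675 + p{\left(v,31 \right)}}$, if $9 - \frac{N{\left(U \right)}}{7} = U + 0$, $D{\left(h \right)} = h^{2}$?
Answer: $\frac{1}{28} \approx 0.035714$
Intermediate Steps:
$v = 11$ ($v = \left(2 + 5\right) 2 - 3 = 7 \cdot 2 - 3 = 14 - 3 = 11$)
$N{\left(U \right)} = 63 - 7 U$ ($N{\left(U \right)} = 63 - 7 \left(U + 0\right) = 63 - 7 U$)
$p{\left(F,T \right)} = 672 + T$ ($p{\left(F,T \right)} = T + \left(-4\right)^{2} \left(63 - 21\right) = T + 16 \left(63 - 21\right) = T + 16 \cdot 42 = T + 672 = 672 + T$)
$\frac{1}{-675 + p{\left(v,31 \right)}} = \frac{1}{-675 + \left(672 + 31\right)} = \frac{1}{-675 + 703} = \frac{1}{28}$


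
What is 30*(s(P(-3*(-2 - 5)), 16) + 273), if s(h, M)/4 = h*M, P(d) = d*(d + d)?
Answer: 1701630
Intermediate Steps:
P(d) = 2*d² (P(d) = d*(2*d) = 2*d²)
s(h, M) = 4*M*h (s(h, M) = 4*(h*M) = 4*(M*h) = 4*M*h)
30*(s(P(-3*(-2 - 5)), 16) + 273) = 30*(4*16*(2*(-3*(-2 - 5))²) + 273) = 30*(4*16*(2*(-3*(-7))²) + 273) = 30*(4*16*(2*21²) + 273) = 30*(4*16*(2*441) + 273) = 30*(4*16*882 + 273) = 30*(56448 + 273) = 30*56721 = 1701630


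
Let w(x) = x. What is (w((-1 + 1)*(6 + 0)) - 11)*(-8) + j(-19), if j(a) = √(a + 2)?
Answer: 88 + I*√17 ≈ 88.0 + 4.1231*I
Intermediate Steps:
j(a) = √(2 + a)
(w((-1 + 1)*(6 + 0)) - 11)*(-8) + j(-19) = ((-1 + 1)*(6 + 0) - 11)*(-8) + √(2 - 19) = (0*6 - 11)*(-8) + √(-17) = (0 - 11)*(-8) + I*√17 = -11*(-8) + I*√17 = 88 + I*√17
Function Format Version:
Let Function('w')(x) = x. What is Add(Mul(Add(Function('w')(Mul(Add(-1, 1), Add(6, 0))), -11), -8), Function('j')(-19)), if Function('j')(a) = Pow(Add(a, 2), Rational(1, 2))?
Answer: Add(88, Mul(I, Pow(17, Rational(1, 2)))) ≈ Add(88.000, Mul(4.1231, I))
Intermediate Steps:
Function('j')(a) = Pow(Add(2, a), Rational(1, 2))
Add(Mul(Add(Function('w')(Mul(Add(-1, 1), Add(6, 0))), -11), -8), Function('j')(-19)) = Add(Mul(Add(Mul(Add(-1, 1), Add(6, 0)), -11), -8), Pow(Add(2, -19), Rational(1, 2))) = Add(Mul(Add(Mul(0, 6), -11), -8), Pow(-17, Rational(1, 2))) = Add(Mul(Add(0, -11), -8), Mul(I, Pow(17, Rational(1, 2)))) = Add(Mul(-11, -8), Mul(I, Pow(17, Rational(1, 2)))) = Add(88, Mul(I, Pow(17, Rational(1, 2))))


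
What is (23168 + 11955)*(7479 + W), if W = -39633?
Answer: -1129344942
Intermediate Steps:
(23168 + 11955)*(7479 + W) = (23168 + 11955)*(7479 - 39633) = 35123*(-32154) = -1129344942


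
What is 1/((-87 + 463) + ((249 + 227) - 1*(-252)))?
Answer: 1/1104 ≈ 0.00090580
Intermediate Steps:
1/((-87 + 463) + ((249 + 227) - 1*(-252))) = 1/(376 + (476 + 252)) = 1/(376 + 728) = 1/1104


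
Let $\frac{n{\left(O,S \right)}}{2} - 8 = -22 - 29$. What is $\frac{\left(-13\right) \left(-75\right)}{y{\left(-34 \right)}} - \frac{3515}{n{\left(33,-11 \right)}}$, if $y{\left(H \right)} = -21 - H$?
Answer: $\frac{9965}{86} \approx 115.87$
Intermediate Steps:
$n{\left(O,S \right)} = -86$ ($n{\left(O,S \right)} = 16 + 2 \left(-22 - 29\right) = 16 + 2 \left(-51\right) = 16 - 102 = -86$)
$\frac{\left(-13\right) \left(-75\right)}{y{\left(-34 \right)}} - \frac{3515}{n{\left(33,-11 \right)}} = \frac{\left(-13\right) \left(-75\right)}{-21 - -34} - \frac{3515}{-86} = \frac{975}{-21 + 34} - - \frac{3515}{86} = \frac{975}{13} + \frac{3515}{86} = 975 \cdot \frac{1}{13} + \frac{3515}{86} = 75 + \frac{3515}{86} = \frac{9965}{86}$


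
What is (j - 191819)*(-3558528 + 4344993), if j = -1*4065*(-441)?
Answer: 1259009349390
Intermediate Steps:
j = 1792665 (j = -4065*(-441) = 1792665)
(j - 191819)*(-3558528 + 4344993) = (1792665 - 191819)*(-3558528 + 4344993) = 1600846*786465 = 1259009349390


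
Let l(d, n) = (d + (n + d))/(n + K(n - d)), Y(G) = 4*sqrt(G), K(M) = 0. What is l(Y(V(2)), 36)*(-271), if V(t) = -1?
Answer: -271 - 542*I/9 ≈ -271.0 - 60.222*I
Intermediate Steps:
l(d, n) = (n + 2*d)/n (l(d, n) = (d + (n + d))/(n + 0) = (d + (d + n))/n = (n + 2*d)/n)
l(Y(V(2)), 36)*(-271) = ((36 + 2*(4*sqrt(-1)))/36)*(-271) = ((36 + 2*(4*I))/36)*(-271) = ((36 + 8*I)/36)*(-271) = (1 + 2*I/9)*(-271) = -271 - 542*I/9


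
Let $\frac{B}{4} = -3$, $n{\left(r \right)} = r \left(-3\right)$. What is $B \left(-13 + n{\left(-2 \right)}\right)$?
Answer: $84$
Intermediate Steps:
$n{\left(r \right)} = - 3 r$
$B = -12$ ($B = 4 \left(-3\right) = -12$)
$B \left(-13 + n{\left(-2 \right)}\right) = - 12 \left(-13 - -6\right) = - 12 \left(-13 + 6\right) = \left(-12\right) \left(-7\right) = 84$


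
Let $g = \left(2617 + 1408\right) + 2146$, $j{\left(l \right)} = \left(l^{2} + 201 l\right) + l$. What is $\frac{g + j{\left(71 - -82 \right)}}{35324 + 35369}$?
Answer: $\frac{60486}{70693} \approx 0.85561$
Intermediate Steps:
$j{\left(l \right)} = l^{2} + 202 l$
$g = 6171$ ($g = 4025 + 2146 = 6171$)
$\frac{g + j{\left(71 - -82 \right)}}{35324 + 35369} = \frac{6171 + \left(71 - -82\right) \left(202 + \left(71 - -82\right)\right)}{35324 + 35369} = \frac{6171 + \left(71 + 82\right) \left(202 + \left(71 + 82\right)\right)}{70693} = \left(6171 + 153 \left(202 + 153\right)\right) \frac{1}{70693} = \left(6171 + 153 \cdot 355\right) \frac{1}{70693} = \left(6171 + 54315\right) \frac{1}{70693} = 60486 \cdot \frac{1}{70693} = \frac{60486}{70693}$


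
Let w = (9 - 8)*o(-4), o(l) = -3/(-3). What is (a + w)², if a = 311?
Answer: 97344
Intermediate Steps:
o(l) = 1 (o(l) = -3*(-⅓) = 1)
w = 1 (w = (9 - 8)*1 = 1*1 = 1)
(a + w)² = (311 + 1)² = 312² = 97344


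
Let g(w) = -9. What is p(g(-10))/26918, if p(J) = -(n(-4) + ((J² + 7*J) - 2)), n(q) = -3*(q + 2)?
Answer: -11/13459 ≈ -0.00081730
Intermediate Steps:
n(q) = -6 - 3*q (n(q) = -3*(2 + q) = -6 - 3*q)
p(J) = -4 - J² - 7*J (p(J) = -((-6 - 3*(-4)) + ((J² + 7*J) - 2)) = -((-6 + 12) + (-2 + J² + 7*J)) = -(6 + (-2 + J² + 7*J)) = -(4 + J² + 7*J) = -4 - J² - 7*J)
p(g(-10))/26918 = (-4 - 1*(-9)² - 7*(-9))/26918 = (-4 - 1*81 + 63)*(1/26918) = (-4 - 81 + 63)*(1/26918) = -22*1/26918 = -11/13459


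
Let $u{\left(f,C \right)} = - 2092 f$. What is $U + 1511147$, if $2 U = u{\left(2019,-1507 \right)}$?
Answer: $-600727$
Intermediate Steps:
$U = -2111874$ ($U = \frac{\left(-2092\right) 2019}{2} = \frac{1}{2} \left(-4223748\right) = -2111874$)
$U + 1511147 = -2111874 + 1511147 = -600727$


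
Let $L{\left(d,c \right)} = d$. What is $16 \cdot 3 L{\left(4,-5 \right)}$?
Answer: $192$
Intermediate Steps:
$16 \cdot 3 L{\left(4,-5 \right)} = 16 \cdot 3 \cdot 4 = 48 \cdot 4 = 192$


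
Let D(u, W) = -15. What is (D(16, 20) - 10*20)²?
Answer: 46225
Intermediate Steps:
(D(16, 20) - 10*20)² = (-15 - 10*20)² = (-15 - 200)² = (-215)² = 46225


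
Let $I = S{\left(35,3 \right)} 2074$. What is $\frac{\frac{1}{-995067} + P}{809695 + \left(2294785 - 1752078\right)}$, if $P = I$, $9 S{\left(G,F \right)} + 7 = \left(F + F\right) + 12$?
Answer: $\frac{2522384281}{1345730600934} \approx 0.0018744$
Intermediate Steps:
$S{\left(G,F \right)} = \frac{5}{9} + \frac{2 F}{9}$ ($S{\left(G,F \right)} = - \frac{7}{9} + \frac{\left(F + F\right) + 12}{9} = - \frac{7}{9} + \frac{2 F + 12}{9} = - \frac{7}{9} + \frac{12 + 2 F}{9} = - \frac{7}{9} + \left(\frac{4}{3} + \frac{2 F}{9}\right) = \frac{5}{9} + \frac{2 F}{9}$)
$I = \frac{22814}{9}$ ($I = \left(\frac{5}{9} + \frac{2}{9} \cdot 3\right) 2074 = \left(\frac{5}{9} + \frac{2}{3}\right) 2074 = \frac{11}{9} \cdot 2074 = \frac{22814}{9} \approx 2534.9$)
$P = \frac{22814}{9} \approx 2534.9$
$\frac{\frac{1}{-995067} + P}{809695 + \left(2294785 - 1752078\right)} = \frac{\frac{1}{-995067} + \frac{22814}{9}}{809695 + \left(2294785 - 1752078\right)} = \frac{- \frac{1}{995067} + \frac{22814}{9}}{809695 + \left(2294785 - 1752078\right)} = \frac{2522384281}{995067 \left(809695 + 542707\right)} = \frac{2522384281}{995067 \cdot 1352402} = \frac{2522384281}{995067} \cdot \frac{1}{1352402} = \frac{2522384281}{1345730600934}$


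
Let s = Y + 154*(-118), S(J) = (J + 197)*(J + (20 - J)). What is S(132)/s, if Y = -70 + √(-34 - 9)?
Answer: -120032360/332770607 - 6580*I*√43/332770607 ≈ -0.36071 - 0.00012966*I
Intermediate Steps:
S(J) = 3940 + 20*J (S(J) = (197 + J)*20 = 3940 + 20*J)
Y = -70 + I*√43 (Y = -70 + √(-43) = -70 + I*√43 ≈ -70.0 + 6.5574*I)
s = -18242 + I*√43 (s = (-70 + I*√43) + 154*(-118) = (-70 + I*√43) - 18172 = -18242 + I*√43 ≈ -18242.0 + 6.5574*I)
S(132)/s = (3940 + 20*132)/(-18242 + I*√43) = (3940 + 2640)/(-18242 + I*√43) = 6580/(-18242 + I*√43)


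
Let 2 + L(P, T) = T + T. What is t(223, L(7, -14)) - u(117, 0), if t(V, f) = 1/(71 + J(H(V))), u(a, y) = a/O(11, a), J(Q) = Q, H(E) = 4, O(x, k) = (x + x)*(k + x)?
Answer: -5959/211200 ≈ -0.028215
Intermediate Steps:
O(x, k) = 2*x*(k + x) (O(x, k) = (2*x)*(k + x) = 2*x*(k + x))
L(P, T) = -2 + 2*T (L(P, T) = -2 + (T + T) = -2 + 2*T)
u(a, y) = a/(242 + 22*a) (u(a, y) = a/((2*11*(a + 11))) = a/((2*11*(11 + a))) = a/(242 + 22*a))
t(V, f) = 1/75 (t(V, f) = 1/(71 + 4) = 1/75)
t(223, L(7, -14)) - u(117, 0) = 1/75 - 117/(22*(11 + 117)) = 1/75 - 117/(22*128) = 1/75 - 1*117/2816 = 1/75 - 117/2816 = -5959/211200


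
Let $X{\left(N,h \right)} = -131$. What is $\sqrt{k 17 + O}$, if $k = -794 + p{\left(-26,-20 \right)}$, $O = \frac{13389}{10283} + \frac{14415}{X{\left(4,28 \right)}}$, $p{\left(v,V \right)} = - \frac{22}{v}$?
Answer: $\frac{i \sqrt{24664758065360049}}{1347073} \approx 116.59 i$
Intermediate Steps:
$O = - \frac{146475486}{1347073}$ ($O = \frac{13389}{10283} + \frac{14415}{-131} = 13389 \cdot \frac{1}{10283} + 14415 \left(- \frac{1}{131}\right) = \frac{13389}{10283} - \frac{14415}{131} = - \frac{146475486}{1347073} \approx -108.74$)
$k = - \frac{10311}{13}$ ($k = -794 - \frac{22}{-26} = -794 - - \frac{11}{13} = -794 + \frac{11}{13} = - \frac{10311}{13} \approx -793.15$)
$\sqrt{k 17 + O} = \sqrt{\left(- \frac{10311}{13}\right) 17 - \frac{146475486}{1347073}} = \sqrt{- \frac{175287}{13} - \frac{146475486}{1347073}} = \sqrt{- \frac{18309889713}{1347073}} = \frac{i \sqrt{24664758065360049}}{1347073}$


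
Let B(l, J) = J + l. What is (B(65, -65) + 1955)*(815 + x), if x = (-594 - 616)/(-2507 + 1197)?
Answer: 208962130/131 ≈ 1.5951e+6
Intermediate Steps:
x = 121/131 (x = -1210/(-1310) = -1210*(-1/1310) = 121/131 ≈ 0.92366)
(B(65, -65) + 1955)*(815 + x) = ((-65 + 65) + 1955)*(815 + 121/131) = (0 + 1955)*(106886/131) = 1955*(106886/131) = 208962130/131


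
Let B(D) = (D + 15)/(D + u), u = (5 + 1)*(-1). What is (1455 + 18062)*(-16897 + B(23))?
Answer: -5605497087/17 ≈ -3.2974e+8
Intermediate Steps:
u = -6 (u = 6*(-1) = -6)
B(D) = (15 + D)/(-6 + D) (B(D) = (D + 15)/(D - 6) = (15 + D)/(-6 + D))
(1455 + 18062)*(-16897 + B(23)) = (1455 + 18062)*(-16897 + (15 + 23)/(-6 + 23)) = 19517*(-16897 + 38/17) = 19517*(-287211/17) = -5605497087/17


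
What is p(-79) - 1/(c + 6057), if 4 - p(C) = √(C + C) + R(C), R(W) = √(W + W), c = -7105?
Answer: 4193/1048 - 2*I*√158 ≈ 4.001 - 25.14*I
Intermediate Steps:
R(W) = √2*√W (R(W) = √(2*W) = √2*√W)
p(C) = 4 - 2*√2*√C (p(C) = 4 - (√(C + C) + √2*√C) = 4 - (√(2*C) + √2*√C) = 4 - (√2*√C + √2*√C) = 4 - 2*√2*√C)
p(-79) - 1/(c + 6057) = (4 - 2*√2*√(-79)) - 1/(-7105 + 6057) = (4 - 2*√2*I*√79) - 1/(-1048) = (4 - 2*I*√158) - 1*(-1/1048) = (4 - 2*I*√158) + 1/1048 = 4193/1048 - 2*I*√158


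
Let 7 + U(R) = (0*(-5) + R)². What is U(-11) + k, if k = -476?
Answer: -362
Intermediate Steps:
U(R) = -7 + R² (U(R) = -7 + (0*(-5) + R)² = -7 + (0 + R)² = -7 + R²)
U(-11) + k = (-7 + (-11)²) - 476 = (-7 + 121) - 476 = 114 - 476 = -362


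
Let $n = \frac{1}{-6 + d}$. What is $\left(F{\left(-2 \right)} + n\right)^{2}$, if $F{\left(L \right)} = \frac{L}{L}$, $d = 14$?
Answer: $\frac{81}{64} \approx 1.2656$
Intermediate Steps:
$n = \frac{1}{8}$ ($n = \frac{1}{-6 + 14} = \frac{1}{8} \approx 0.125$)
$F{\left(L \right)} = 1$
$\left(F{\left(-2 \right)} + n\right)^{2} = \left(1 + \frac{1}{8}\right)^{2} = \left(\frac{9}{8}\right)^{2} = \frac{81}{64}$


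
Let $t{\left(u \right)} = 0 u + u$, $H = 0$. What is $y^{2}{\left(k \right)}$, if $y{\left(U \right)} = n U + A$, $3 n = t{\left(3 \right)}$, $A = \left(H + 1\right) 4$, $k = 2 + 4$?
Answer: $100$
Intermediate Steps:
$t{\left(u \right)} = u$ ($t{\left(u \right)} = 0 + u = u$)
$k = 6$
$A = 4$ ($A = \left(0 + 1\right) 4 = 1 \cdot 4 = 4$)
$n = 1$ ($n = \frac{1}{3} \cdot 3 = 1$)
$y{\left(U \right)} = 4 + U$ ($y{\left(U \right)} = 1 U + 4 = U + 4 = 4 + U$)
$y^{2}{\left(k \right)} = \left(4 + 6\right)^{2} = 10^{2} = 100$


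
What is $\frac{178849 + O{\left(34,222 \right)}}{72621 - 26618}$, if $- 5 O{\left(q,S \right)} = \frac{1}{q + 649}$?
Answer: $\frac{610769334}{157100245} \approx 3.8878$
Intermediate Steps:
$O{\left(q,S \right)} = - \frac{1}{5 \left(649 + q\right)}$ ($O{\left(q,S \right)} = - \frac{1}{5 \left(q + 649\right)} = - \frac{1}{5 \left(649 + q\right)}$)
$\frac{178849 + O{\left(34,222 \right)}}{72621 - 26618} = \frac{178849 - \frac{1}{3245 + 5 \cdot 34}}{72621 - 26618} = \frac{178849 - \frac{1}{3245 + 170}}{46003} = \left(178849 - \frac{1}{3415}\right) \frac{1}{46003} = \frac{610769334}{3415} \cdot \frac{1}{46003} = \frac{610769334}{157100245}$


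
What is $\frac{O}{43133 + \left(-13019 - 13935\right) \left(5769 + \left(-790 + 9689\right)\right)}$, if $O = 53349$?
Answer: $- \frac{17783}{131772713} \approx -0.00013495$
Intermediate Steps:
$\frac{O}{43133 + \left(-13019 - 13935\right) \left(5769 + \left(-790 + 9689\right)\right)} = \frac{53349}{43133 + \left(-13019 - 13935\right) \left(5769 + \left(-790 + 9689\right)\right)} = \frac{53349}{43133 - 26954 \left(5769 + 8899\right)} = \frac{53349}{43133 - 395361272} = \frac{53349}{-395318139} = 53349 \left(- \frac{1}{395318139}\right) = - \frac{17783}{131772713}$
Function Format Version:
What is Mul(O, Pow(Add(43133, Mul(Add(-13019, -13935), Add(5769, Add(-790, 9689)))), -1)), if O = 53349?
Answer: Rational(-17783, 131772713) ≈ -0.00013495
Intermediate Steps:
Mul(O, Pow(Add(43133, Mul(Add(-13019, -13935), Add(5769, Add(-790, 9689)))), -1)) = Mul(53349, Pow(Add(43133, Mul(Add(-13019, -13935), Add(5769, Add(-790, 9689)))), -1)) = Mul(53349, Pow(Add(43133, Mul(-26954, Add(5769, 8899))), -1)) = Mul(53349, Pow(Add(43133, Mul(-26954, 14668)), -1)) = Mul(53349, Pow(Add(43133, -395361272), -1)) = Mul(53349, Pow(-395318139, -1)) = Mul(53349, Rational(-1, 395318139)) = Rational(-17783, 131772713)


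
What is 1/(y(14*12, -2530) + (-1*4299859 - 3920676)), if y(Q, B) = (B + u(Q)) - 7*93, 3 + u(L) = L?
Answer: -1/8223551 ≈ -1.2160e-7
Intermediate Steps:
u(L) = -3 + L
y(Q, B) = -654 + B + Q (y(Q, B) = (B + (-3 + Q)) - 7*93 = (-3 + B + Q) - 651 = -654 + B + Q)
1/(y(14*12, -2530) + (-1*4299859 - 3920676)) = 1/((-654 - 2530 + 14*12) + (-1*4299859 - 3920676)) = 1/((-654 - 2530 + 168) + (-4299859 - 3920676)) = 1/(-3016 - 8220535) = 1/(-8223551) = -1/8223551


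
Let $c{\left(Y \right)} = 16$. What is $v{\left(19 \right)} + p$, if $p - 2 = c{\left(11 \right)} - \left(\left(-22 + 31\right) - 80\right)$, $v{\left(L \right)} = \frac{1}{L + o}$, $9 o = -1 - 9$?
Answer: $\frac{14338}{161} \approx 89.056$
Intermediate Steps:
$o = - \frac{10}{9}$ ($o = \frac{-1 - 9}{9} = \frac{1}{9} \left(-10\right) = - \frac{10}{9} \approx -1.1111$)
$v{\left(L \right)} = \frac{1}{- \frac{10}{9} + L}$ ($v{\left(L \right)} = \frac{1}{L - \frac{10}{9}} = \frac{1}{- \frac{10}{9} + L}$)
$p = 89$ ($p = 2 + \left(16 - \left(\left(-22 + 31\right) - 80\right)\right) = 2 + \left(16 - \left(9 - 80\right)\right) = 2 + \left(16 - -71\right) = 2 + \left(16 + 71\right) = 2 + 87 = 89$)
$v{\left(19 \right)} + p = \frac{9}{-10 + 9 \cdot 19} + 89 = \frac{9}{-10 + 171} + 89 = \frac{9}{161} + 89 = \frac{14338}{161}$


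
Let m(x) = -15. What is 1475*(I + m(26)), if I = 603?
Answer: 867300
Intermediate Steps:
1475*(I + m(26)) = 1475*(603 - 15) = 1475*588 = 867300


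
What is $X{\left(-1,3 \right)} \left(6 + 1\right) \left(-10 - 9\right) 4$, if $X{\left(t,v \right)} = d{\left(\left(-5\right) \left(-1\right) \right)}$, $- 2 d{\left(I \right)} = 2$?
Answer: $532$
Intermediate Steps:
$d{\left(I \right)} = -1$ ($d{\left(I \right)} = \left(- \frac{1}{2}\right) 2 = -1$)
$X{\left(t,v \right)} = -1$
$X{\left(-1,3 \right)} \left(6 + 1\right) \left(-10 - 9\right) 4 = - \left(6 + 1\right) \left(-10 - 9\right) 4 = - 7 \left(-19\right) 4 = \left(-1\right) \left(-133\right) 4 = 133 \cdot 4 = 532$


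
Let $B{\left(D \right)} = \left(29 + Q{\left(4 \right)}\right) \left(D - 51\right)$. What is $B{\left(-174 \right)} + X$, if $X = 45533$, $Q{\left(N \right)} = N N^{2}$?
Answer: $24608$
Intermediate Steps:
$Q{\left(N \right)} = N^{3}$
$B{\left(D \right)} = -4743 + 93 D$ ($B{\left(D \right)} = \left(29 + 4^{3}\right) \left(D - 51\right) = \left(29 + 64\right) \left(-51 + D\right) = 93 \left(-51 + D\right) = -4743 + 93 D$)
$B{\left(-174 \right)} + X = \left(-4743 + 93 \left(-174\right)\right) + 45533 = \left(-4743 - 16182\right) + 45533 = -20925 + 45533 = 24608$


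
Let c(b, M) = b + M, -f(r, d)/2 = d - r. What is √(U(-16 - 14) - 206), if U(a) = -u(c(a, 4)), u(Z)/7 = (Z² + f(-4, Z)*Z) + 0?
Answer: √3070 ≈ 55.408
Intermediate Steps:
f(r, d) = -2*d + 2*r (f(r, d) = -2*(d - r) = -2*d + 2*r)
c(b, M) = M + b
u(Z) = 7*Z² + 7*Z*(-8 - 2*Z) (u(Z) = 7*((Z² + (-2*Z + 2*(-4))*Z) + 0) = 7*((Z² + (-2*Z - 8)*Z) + 0) = 7*((Z² + (-8 - 2*Z)*Z) + 0) = 7*((Z² + Z*(-8 - 2*Z)) + 0) = 7*(Z² + Z*(-8 - 2*Z)) = 7*Z² + 7*Z*(-8 - 2*Z))
U(a) = 7*(4 + a)*(12 + a) (U(a) = -(-7)*(4 + a)*(8 + (4 + a)) = -(-7)*(4 + a)*(12 + a) = 7*(4 + a)*(12 + a))
√(U(-16 - 14) - 206) = √(7*(4 + (-16 - 14))*(12 + (-16 - 14)) - 206) = √(7*(4 - 30)*(12 - 30) - 206) = √(7*(-26)*(-18) - 206) = √(3276 - 206) = √3070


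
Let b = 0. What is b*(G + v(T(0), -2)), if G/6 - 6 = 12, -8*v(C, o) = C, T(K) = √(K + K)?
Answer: 0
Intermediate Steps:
T(K) = √2*√K (T(K) = √(2*K) = √2*√K)
v(C, o) = -C/8
G = 108 (G = 36 + 6*12 = 36 + 72 = 108)
b*(G + v(T(0), -2)) = 0*(108 - √2*√0/8) = 0*(108 - √2*0/8) = 0*(108 - ⅛*0) = 0*(108 + 0) = 0*108 = 0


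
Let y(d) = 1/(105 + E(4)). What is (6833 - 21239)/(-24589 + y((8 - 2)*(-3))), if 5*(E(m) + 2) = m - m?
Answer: 247303/422111 ≈ 0.58587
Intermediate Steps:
E(m) = -2 (E(m) = -2 + (m - m)/5 = -2 + (⅕)*0 = -2 + 0 = -2)
y(d) = 1/103 (y(d) = 1/(105 - 2) = 1/103)
(6833 - 21239)/(-24589 + y((8 - 2)*(-3))) = (6833 - 21239)/(-24589 + 1/103) = -14406/(-2532666/103) = -14406*(-103/2532666) = 247303/422111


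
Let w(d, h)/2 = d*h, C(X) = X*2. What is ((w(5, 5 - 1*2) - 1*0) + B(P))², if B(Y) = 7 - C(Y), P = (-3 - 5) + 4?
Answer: 2025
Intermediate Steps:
C(X) = 2*X
w(d, h) = 2*d*h (w(d, h) = 2*(d*h) = 2*d*h)
P = -4 (P = -8 + 4 = -4)
B(Y) = 7 - 2*Y
((w(5, 5 - 1*2) - 1*0) + B(P))² = ((2*5*(5 - 1*2) - 1*0) + (7 - 2*(-4)))² = ((2*5*(5 - 2) + 0) + (7 + 8))² = ((2*5*3 + 0) + 15)² = ((30 + 0) + 15)² = (30 + 15)² = 45² = 2025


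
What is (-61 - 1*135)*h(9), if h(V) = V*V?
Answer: -15876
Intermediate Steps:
h(V) = V²
(-61 - 1*135)*h(9) = (-61 - 1*135)*9² = (-61 - 135)*81 = -196*81 = -15876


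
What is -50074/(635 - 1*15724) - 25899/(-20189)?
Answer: 1401733997/304631821 ≈ 4.6014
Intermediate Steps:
-50074/(635 - 1*15724) - 25899/(-20189) = -50074/(635 - 15724) - 25899*(-1/20189) = -50074/(-15089) + 25899/20189 = -50074*(-1/15089) + 25899/20189 = 50074/15089 + 25899/20189 = 1401733997/304631821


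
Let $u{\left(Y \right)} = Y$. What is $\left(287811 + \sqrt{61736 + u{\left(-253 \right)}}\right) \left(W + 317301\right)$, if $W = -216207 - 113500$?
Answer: $-3570583266 - 12406 \sqrt{61483} \approx -3.5737 \cdot 10^{9}$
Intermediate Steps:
$W = -329707$
$\left(287811 + \sqrt{61736 + u{\left(-253 \right)}}\right) \left(W + 317301\right) = \left(287811 + \sqrt{61736 - 253}\right) \left(-329707 + 317301\right) = \left(287811 + \sqrt{61483}\right) \left(-12406\right) = -3570583266 - 12406 \sqrt{61483}$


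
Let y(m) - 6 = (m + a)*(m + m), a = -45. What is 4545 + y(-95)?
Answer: 31151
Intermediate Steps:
y(m) = 6 + 2*m*(-45 + m) (y(m) = 6 + (m - 45)*(m + m) = 6 + (-45 + m)*(2*m) = 6 + 2*m*(-45 + m))
4545 + y(-95) = 4545 + (6 - 90*(-95) + 2*(-95)²) = 4545 + (6 + 8550 + 2*9025) = 4545 + (6 + 8550 + 18050) = 4545 + 26606 = 31151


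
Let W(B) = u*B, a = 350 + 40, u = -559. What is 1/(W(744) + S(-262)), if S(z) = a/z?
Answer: -131/54482571 ≈ -2.4044e-6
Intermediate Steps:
a = 390
W(B) = -559*B
S(z) = 390/z
1/(W(744) + S(-262)) = 1/(-559*744 + 390/(-262)) = 1/(-415896 + 390*(-1/262)) = 1/(-415896 - 195/131) = 1/(-54482571/131) = -131/54482571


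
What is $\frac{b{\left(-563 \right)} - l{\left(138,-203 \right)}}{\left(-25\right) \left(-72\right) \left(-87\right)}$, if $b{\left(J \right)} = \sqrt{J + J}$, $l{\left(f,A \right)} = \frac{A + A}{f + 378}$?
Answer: $- \frac{7}{1393200} - \frac{i \sqrt{1126}}{156600} \approx -5.0244 \cdot 10^{-6} - 0.00021428 i$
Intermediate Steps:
$l{\left(f,A \right)} = \frac{2 A}{378 + f}$
$b{\left(J \right)} = \sqrt{2} \sqrt{J}$ ($b{\left(J \right)} = \sqrt{2 J} = \sqrt{2} \sqrt{J}$)
$\frac{b{\left(-563 \right)} - l{\left(138,-203 \right)}}{\left(-25\right) \left(-72\right) \left(-87\right)} = \frac{\sqrt{2} \sqrt{-563} - 2 \left(-203\right) \frac{1}{378 + 138}}{\left(-25\right) \left(-72\right) \left(-87\right)} = \frac{\sqrt{2} i \sqrt{563} - 2 \left(-203\right) \frac{1}{516}}{1800 \left(-87\right)} = \frac{i \sqrt{1126} - 2 \left(-203\right) \frac{1}{516}}{-156600} = \left(i \sqrt{1126} - - \frac{203}{258}\right) \left(- \frac{1}{156600}\right) = \left(i \sqrt{1126} + \frac{203}{258}\right) \left(- \frac{1}{156600}\right) = \left(\frac{203}{258} + i \sqrt{1126}\right) \left(- \frac{1}{156600}\right) = - \frac{7}{1393200} - \frac{i \sqrt{1126}}{156600}$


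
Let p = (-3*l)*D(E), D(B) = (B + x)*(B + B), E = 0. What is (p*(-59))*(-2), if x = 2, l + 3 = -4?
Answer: 0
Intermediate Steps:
l = -7 (l = -3 - 4 = -7)
D(B) = 2*B*(2 + B) (D(B) = (B + 2)*(B + B) = (2 + B)*(2*B) = 2*B*(2 + B))
p = 0 (p = (-3*(-7))*(2*0*(2 + 0)) = 21*(2*0*2) = 21*0 = 0)
(p*(-59))*(-2) = (0*(-59))*(-2) = 0*(-2) = 0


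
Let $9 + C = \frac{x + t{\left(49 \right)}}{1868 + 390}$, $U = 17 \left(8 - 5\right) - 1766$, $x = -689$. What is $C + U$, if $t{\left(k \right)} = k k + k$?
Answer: $- \frac{3891031}{2258} \approx -1723.2$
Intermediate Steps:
$t{\left(k \right)} = k + k^{2}$ ($t{\left(k \right)} = k^{2} + k = k + k^{2}$)
$U = -1715$ ($U = 17 \cdot 3 - 1766 = 51 - 1766 = -1715$)
$C = - \frac{18561}{2258}$ ($C = -9 + \frac{-689 + 49 \left(1 + 49\right)}{1868 + 390} = -9 + \frac{-689 + 49 \cdot 50}{2258} = -9 + \left(-689 + 2450\right) \frac{1}{2258} = -9 + 1761 \cdot \frac{1}{2258} = -9 + \frac{1761}{2258} = - \frac{18561}{2258} \approx -8.2201$)
$C + U = - \frac{18561}{2258} - 1715 = - \frac{3891031}{2258}$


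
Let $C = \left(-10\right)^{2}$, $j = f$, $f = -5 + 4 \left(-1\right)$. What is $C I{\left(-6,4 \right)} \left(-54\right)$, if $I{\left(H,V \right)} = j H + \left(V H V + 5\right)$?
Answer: $199800$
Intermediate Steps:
$f = -9$ ($f = -5 - 4 = -9$)
$j = -9$
$C = 100$
$I{\left(H,V \right)} = 5 - 9 H + H V^{2}$ ($I{\left(H,V \right)} = - 9 H + \left(V H V + 5\right) = - 9 H + \left(H V V + 5\right) = - 9 H + \left(H V^{2} + 5\right) = - 9 H + \left(5 + H V^{2}\right) = 5 - 9 H + H V^{2}$)
$C I{\left(-6,4 \right)} \left(-54\right) = 100 \left(5 - -54 - 6 \cdot 4^{2}\right) \left(-54\right) = 100 \left(5 + 54 - 96\right) \left(-54\right) = 100 \left(-37\right) \left(-54\right) = \left(-3700\right) \left(-54\right) = 199800$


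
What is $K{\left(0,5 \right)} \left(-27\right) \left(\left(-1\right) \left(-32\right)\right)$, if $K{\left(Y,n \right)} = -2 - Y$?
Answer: $1728$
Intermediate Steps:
$K{\left(0,5 \right)} \left(-27\right) \left(\left(-1\right) \left(-32\right)\right) = \left(-2 - 0\right) \left(-27\right) \left(\left(-1\right) \left(-32\right)\right) = \left(-2 + 0\right) \left(-27\right) 32 = \left(-2\right) \left(-27\right) 32 = 54 \cdot 32 = 1728$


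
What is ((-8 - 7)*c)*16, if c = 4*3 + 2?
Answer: -3360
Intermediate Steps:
c = 14 (c = 12 + 2 = 14)
((-8 - 7)*c)*16 = ((-8 - 7)*14)*16 = -15*14*16 = -210*16 = -3360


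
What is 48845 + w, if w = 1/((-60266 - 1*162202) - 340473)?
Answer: 27496853144/562941 ≈ 48845.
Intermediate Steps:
w = -1/562941 (w = 1/((-60266 - 162202) - 340473) = 1/(-222468 - 340473) = 1/(-562941) = -1/562941 ≈ -1.7764e-6)
48845 + w = 48845 - 1/562941 = 27496853144/562941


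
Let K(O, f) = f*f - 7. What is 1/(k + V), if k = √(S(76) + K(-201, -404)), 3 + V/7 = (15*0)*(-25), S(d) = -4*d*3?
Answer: 7/53952 + √18033/53952 ≈ 0.0026188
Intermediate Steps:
K(O, f) = -7 + f² (K(O, f) = f² - 7 = -7 + f²)
S(d) = -12*d
V = -21 (V = -21 + 7*((15*0)*(-25)) = -21 + 7*(0*(-25)) = -21 + 7*0 = -21 + 0 = -21)
k = 3*√18033 (k = √(-12*76 + (-7 + (-404)²)) = √(-912 + (-7 + 163216)) = √(-912 + 163209) = √162297 = 3*√18033 ≈ 402.86)
1/(k + V) = 1/(3*√18033 - 21) = 1/(-21 + 3*√18033)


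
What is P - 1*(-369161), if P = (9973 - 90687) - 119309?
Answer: 169138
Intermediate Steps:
P = -200023 (P = -80714 - 119309 = -200023)
P - 1*(-369161) = -200023 - 1*(-369161) = -200023 + 369161 = 169138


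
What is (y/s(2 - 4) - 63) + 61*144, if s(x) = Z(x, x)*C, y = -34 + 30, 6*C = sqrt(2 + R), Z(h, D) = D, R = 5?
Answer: 8721 + 12*sqrt(7)/7 ≈ 8725.5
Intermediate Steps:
C = sqrt(7)/6 (C = sqrt(2 + 5)/6 = sqrt(7)/6 ≈ 0.44096)
y = -4
s(x) = x*sqrt(7)/6 (s(x) = x*(sqrt(7)/6) = x*sqrt(7)/6)
(y/s(2 - 4) - 63) + 61*144 = (-4*6*sqrt(7)/(7*(2 - 4)) - 63) + 61*144 = (-4*(-3*sqrt(7)/7) - 63) + 8784 = (-(-12)*sqrt(7)/7 - 63) + 8784 = (12*sqrt(7)/7 - 63) + 8784 = (-63 + 12*sqrt(7)/7) + 8784 = 8721 + 12*sqrt(7)/7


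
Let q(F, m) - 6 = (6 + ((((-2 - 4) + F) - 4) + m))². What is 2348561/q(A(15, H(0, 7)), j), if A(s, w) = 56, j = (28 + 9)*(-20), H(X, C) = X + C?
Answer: 2348561/473350 ≈ 4.9616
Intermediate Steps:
H(X, C) = C + X
j = -740 (j = 37*(-20) = -740)
q(F, m) = 6 + (-4 + F + m)² (q(F, m) = 6 + (6 + ((((-2 - 4) + F) - 4) + m))² = 6 + (6 + (((-6 + F) - 4) + m))² = 6 + (6 + ((-10 + F) + m))² = 6 + (6 + (-10 + F + m))² = 6 + (-4 + F + m)²)
2348561/q(A(15, H(0, 7)), j) = 2348561/(6 + (-4 + 56 - 740)²) = 2348561/(6 + (-688)²) = 2348561/(6 + 473344) = 2348561/473350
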